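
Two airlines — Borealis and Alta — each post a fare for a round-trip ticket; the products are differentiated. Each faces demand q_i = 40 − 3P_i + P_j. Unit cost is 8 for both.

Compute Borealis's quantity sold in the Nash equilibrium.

14.4

Borealis's profit: π = (P_{Borealis} − 8)(40 − 3P_{Borealis} + P_{Alta}).
∂π/∂P_{Borealis} = 64 − 6P_{Borealis} + P_{Alta} = 0 ⇒ P_{Borealis} = 32/3 + (1/6)P_{Alta}.
Setting P_{Borealis} = P_{Alta} in the reaction function: P_{Borealis} = 32/3 + (1/6)P_{Borealis}, so P_{Borealis} = (32/3) / (5/6) = 12.8.
q_{Borealis} = 40 − 3·12.8 + 12.8 = 14.4.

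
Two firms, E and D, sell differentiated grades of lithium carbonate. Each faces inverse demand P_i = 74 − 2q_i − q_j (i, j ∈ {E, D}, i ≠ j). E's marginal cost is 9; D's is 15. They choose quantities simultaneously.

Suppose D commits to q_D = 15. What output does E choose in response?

12.5

Firm E's profit: π = q_E(74 − 2q_E − q_D) − 9q_E.
∂π/∂q_E = 65 − 4q_E − q_D = 0 ⇒ q_E = 16.25 − 0.25q_D.
At q_D = 15: q_E = 16.25 − 0.25·15 = 12.5.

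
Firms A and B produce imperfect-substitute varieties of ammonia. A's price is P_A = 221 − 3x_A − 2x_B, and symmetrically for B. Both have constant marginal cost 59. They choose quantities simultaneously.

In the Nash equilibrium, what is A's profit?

Firm A's profit: π = x_A(221 − 3x_A − 2x_B) − 59x_A.
∂π/∂x_A = 162 − 6x_A − 2x_B = 0 ⇒ x_A = 27 − (1/3)x_B.
By symmetry x_B = x_A; substituting into the reaction function, (4/3)x_A = 27 and x_A = 20.25.
P_A = 221 − 3·20.25 − 2·20.25 = 119.75.
Profit = (119.75 − 59)·20.25 = 1230.1875.

1230.1875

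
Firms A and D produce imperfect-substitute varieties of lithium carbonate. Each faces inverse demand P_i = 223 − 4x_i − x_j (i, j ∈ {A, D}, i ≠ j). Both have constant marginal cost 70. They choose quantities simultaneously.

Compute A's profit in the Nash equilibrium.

1156

Firm A's profit: π = x_A(223 − 4x_A − x_D) − 70x_A.
∂π/∂x_A = 153 − 8x_A − x_D = 0 ⇒ x_A = 19.125 − 0.125x_D.
The game is symmetric, so in equilibrium x_D = x_A: the reaction function gives 1.125x_A = 19.125, hence x_A = 17.
P_A = 223 − 4·17 − 17 = 138.
Profit = (138 − 70)·17 = 1156.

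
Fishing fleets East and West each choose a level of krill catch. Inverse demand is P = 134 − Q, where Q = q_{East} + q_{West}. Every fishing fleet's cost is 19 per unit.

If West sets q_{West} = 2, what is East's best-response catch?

Fishing fleet East's profit: π = q_{East}(134 − (q_{East} + q_{West})) − 19q_{East}.
∂π/∂q_{East} = 115 − 2q_{East} − q_{West} = 0, so q_{East} = 57.5 − 0.5q_{West}.
At q_{West} = 2: q_{East} = 57.5 − 0.5·2 = 56.5.

56.5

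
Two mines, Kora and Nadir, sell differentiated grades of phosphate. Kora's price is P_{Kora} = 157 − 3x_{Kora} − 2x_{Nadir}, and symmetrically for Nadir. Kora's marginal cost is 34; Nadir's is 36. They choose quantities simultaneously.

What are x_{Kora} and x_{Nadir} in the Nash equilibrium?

Mine Kora's profit: π = x_{Kora}(157 − 3x_{Kora} − 2x_{Nadir}) − 34x_{Kora}.
∂π/∂x_{Kora} = 123 − 6x_{Kora} − 2x_{Nadir} = 0 ⇒ x_{Kora} = 20.5 − (1/3)x_{Nadir}.
Similarly x_{Nadir} = 121/6 − (1/3)x_{Kora}.
Solving the two reaction functions simultaneously: (1 − (−1/3)(−1/3))x_{Kora} = 20.5 − (1/3)·(121/6), so (8/9)x_{Kora} = 124/9 and x_{Kora} = 15.5.
Then x_{Nadir} = 121/6 − (1/3)·15.5 = 15.

15.5, 15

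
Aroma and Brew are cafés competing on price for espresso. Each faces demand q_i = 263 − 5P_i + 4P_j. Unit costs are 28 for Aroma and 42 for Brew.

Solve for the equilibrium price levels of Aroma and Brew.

70.5, 75.5

Aroma's profit: π = (P_{Aroma} − 28)(263 − 5P_{Aroma} + 4P_{Brew}).
∂π/∂P_{Aroma} = 403 − 10P_{Aroma} + 4P_{Brew} = 0 ⇒ P_{Aroma} = 40.3 + 0.4P_{Brew}.
Similarly P_{Brew} = 47.3 + 0.4P_{Aroma}.
Substituting the second reaction function into the first: P_{Aroma} = 40.3 + 0.4(47.3 + 0.4P_{Aroma}), which gives 0.84P_{Aroma} = 59.22 ⇒ P_{Aroma} = 70.5.
Then P_{Brew} = 47.3 + 0.4·70.5 = 75.5.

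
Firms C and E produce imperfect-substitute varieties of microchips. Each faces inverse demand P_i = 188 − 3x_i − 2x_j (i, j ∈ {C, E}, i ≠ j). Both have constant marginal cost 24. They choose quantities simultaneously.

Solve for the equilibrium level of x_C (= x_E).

20.5

Firm C's profit: π = x_C(188 − 3x_C − 2x_E) − 24x_C.
∂π/∂x_C = 164 − 6x_C − 2x_E = 0 ⇒ x_C = 82/3 − (1/3)x_E.
The game is symmetric, so in equilibrium x_E = x_C: the reaction function gives (4/3)x_C = 82/3, hence x_C = 20.5.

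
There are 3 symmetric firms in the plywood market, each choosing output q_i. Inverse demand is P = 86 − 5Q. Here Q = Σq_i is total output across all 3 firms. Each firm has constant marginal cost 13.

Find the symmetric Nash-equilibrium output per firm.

3.65

A representative firm's profit is π_i = q_i(86 − 5Q) − 13q_i, with Q = q_i + Σ_{j≠i} q_j.
First-order condition: 73 − 10q_i − 5Σ_{j≠i} q_j = 0.
In a symmetric equilibrium every firm chooses the same q, so Σ_{j≠i} q_j = 2q. The condition becomes 73 − 20q = 0, giving q = 73/20 = 3.65.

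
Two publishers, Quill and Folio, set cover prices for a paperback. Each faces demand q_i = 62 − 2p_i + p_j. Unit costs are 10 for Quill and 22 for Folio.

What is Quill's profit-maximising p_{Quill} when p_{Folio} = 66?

Quill's profit: π = (p_{Quill} − 10)(62 − 2p_{Quill} + p_{Folio}).
∂π/∂p_{Quill} = 82 − 4p_{Quill} + p_{Folio} = 0 ⇒ p_{Quill} = 20.5 + 0.25p_{Folio}.
At p_{Folio} = 66: p_{Quill} = 20.5 + 0.25·66 = 37.

37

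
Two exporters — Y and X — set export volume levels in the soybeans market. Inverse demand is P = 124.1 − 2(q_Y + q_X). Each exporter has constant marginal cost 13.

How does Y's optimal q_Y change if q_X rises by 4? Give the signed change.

-2

Exporter Y's profit: π = q_Y(124.1 − 2(q_Y + q_X)) − 13q_Y.
∂π/∂q_Y = 111.1 − 4q_Y − 2q_X = 0, so q_Y = 27.775 − 0.5q_X.
The reaction-function slope is −0.5, so a 4-unit rise in q_X moves q_Y by −0.5 × 4 = −2. Y's best response falls — the actions are strategic substitutes.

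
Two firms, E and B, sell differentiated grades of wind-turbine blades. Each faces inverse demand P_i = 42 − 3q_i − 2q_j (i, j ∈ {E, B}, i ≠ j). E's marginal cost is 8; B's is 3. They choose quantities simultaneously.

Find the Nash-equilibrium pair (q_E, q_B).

Firm E's profit: π = q_E(42 − 3q_E − 2q_B) − 8q_E.
∂π/∂q_E = 34 − 6q_E − 2q_B = 0 ⇒ q_E = 17/3 − (1/3)q_B.
Similarly q_B = 6.5 − (1/3)q_E.
Plugging q_B into E's best response: q_E = 17/3 − (1/3)(6.5 − (1/3)q_E) ⇒ (8/9)q_E = 3.5, so q_E = 3.9375.
Then q_B = 6.5 − (1/3)·3.9375 = 5.1875.

3.9375, 5.1875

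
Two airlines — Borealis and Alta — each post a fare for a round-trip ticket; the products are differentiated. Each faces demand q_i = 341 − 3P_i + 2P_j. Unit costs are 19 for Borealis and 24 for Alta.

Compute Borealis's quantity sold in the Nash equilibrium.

244.3125

Borealis's profit: π = (P_{Borealis} − 19)(341 − 3P_{Borealis} + 2P_{Alta}).
∂π/∂P_{Borealis} = 398 − 6P_{Borealis} + 2P_{Alta} = 0 ⇒ P_{Borealis} = 199/3 + (1/3)P_{Alta}.
Similarly P_{Alta} = 413/6 + (1/3)P_{Borealis}.
Substituting the second reaction function into the first: P_{Borealis} = 199/3 + (1/3)(413/6 + (1/3)P_{Borealis}), which gives (8/9)P_{Borealis} = 1607/18 ⇒ P_{Borealis} = 100.4375.
Then P_{Alta} = 413/6 + (1/3)·100.4375 = 102.3125.
q_{Borealis} = 341 − 3·100.4375 + 2·102.3125 = 244.3125.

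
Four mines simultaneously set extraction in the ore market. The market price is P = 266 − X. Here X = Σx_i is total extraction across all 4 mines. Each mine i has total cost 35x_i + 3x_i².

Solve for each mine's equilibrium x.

A representative mine's profit is π_i = x_i(266 − X) − 35x_i − 3x_i², with X = x_i + Σ_{j≠i} x_j.
First-order condition: 231 − 8x_i − Σ_{j≠i} x_j = 0.
With identical mines, set every x_j = x: then 231 − 8x − 3x = 0, i.e. x = 231/11 = 21.

21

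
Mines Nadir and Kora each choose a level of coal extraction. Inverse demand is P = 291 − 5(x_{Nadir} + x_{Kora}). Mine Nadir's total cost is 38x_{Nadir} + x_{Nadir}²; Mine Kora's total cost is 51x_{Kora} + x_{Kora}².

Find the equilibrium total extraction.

29

Mine Nadir's profit: π = x_{Nadir}(291 − 5(x_{Nadir} + x_{Kora})) − 38x_{Nadir} − x_{Nadir}².
∂π/∂x_{Nadir} = 253 − 12x_{Nadir} − 5x_{Kora} = 0, so x_{Nadir} = 253/12 − (5/12)x_{Kora}.
By the same steps for Kora: x_{Kora} = 20 − (5/12)x_{Nadir}.
Substituting the second reaction function into the first: x_{Nadir} = 253/12 − (5/12)(20 − (5/12)x_{Nadir}), which gives (119/144)x_{Nadir} = 12.75 ⇒ x_{Nadir} = 108/7.
Then x_{Kora} = 20 − (5/12)·(108/7) = 95/7.
Total extraction: 108/7 + 95/7 = 29.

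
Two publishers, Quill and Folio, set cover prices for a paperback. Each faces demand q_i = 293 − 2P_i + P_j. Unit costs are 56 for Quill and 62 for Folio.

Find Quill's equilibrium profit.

12736.08

Quill's profit: π = (P_{Quill} − 56)(293 − 2P_{Quill} + P_{Folio}).
∂π/∂P_{Quill} = 405 − 4P_{Quill} + P_{Folio} = 0 ⇒ P_{Quill} = 101.25 + 0.25P_{Folio}.
Similarly P_{Folio} = 104.25 + 0.25P_{Quill}.
Plugging P_{Folio} into Quill's best response: P_{Quill} = 101.25 + 0.25(104.25 + 0.25P_{Quill}) ⇒ 0.9375P_{Quill} = 127.3125, so P_{Quill} = 135.8.
Then P_{Folio} = 104.25 + 0.25·135.8 = 138.2.
q_{Quill} = 293 − 2·135.8 + 138.2 = 159.6.
Profit = (135.8 − 56)·159.6 = 12736.08.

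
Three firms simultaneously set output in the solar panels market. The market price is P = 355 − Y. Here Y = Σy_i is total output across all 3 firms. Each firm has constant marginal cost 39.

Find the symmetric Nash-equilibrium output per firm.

A representative firm's profit is π_i = y_i(355 − Y) − 39y_i, with Y = y_i + Σ_{j≠i} y_j.
First-order condition: 316 − 2y_i − Σ_{j≠i} y_j = 0.
Imposing symmetry (y_j = y for all j) turns Σ_{j≠i} y_j into 2y, so 316 = 4y and y = 79.

79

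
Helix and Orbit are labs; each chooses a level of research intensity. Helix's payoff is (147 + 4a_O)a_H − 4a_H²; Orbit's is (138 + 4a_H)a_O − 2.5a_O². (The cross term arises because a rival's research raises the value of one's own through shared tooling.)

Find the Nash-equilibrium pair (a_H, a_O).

53.625, 70.5

Expanding Helix's payoff: 147a_H + 4a_Oa_H − 4a_H².
∂π/∂a_H = 147 + 4a_O − 8a_H = 0, so a_H = 18.375 + 0.5a_O.
Likewise for Orbit: a_O = 27.6 + 0.8a_H.
Substituting the second reaction function into the first: a_H = 18.375 + 0.5(27.6 + 0.8a_H), which gives 0.6a_H = 32.175 ⇒ a_H = 53.625.
Then a_O = 27.6 + 0.8·53.625 = 70.5.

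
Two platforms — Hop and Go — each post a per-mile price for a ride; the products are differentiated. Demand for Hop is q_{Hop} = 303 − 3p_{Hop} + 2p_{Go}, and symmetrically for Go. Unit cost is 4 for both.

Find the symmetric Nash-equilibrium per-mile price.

78.75

Hop's profit: π = (p_{Hop} − 4)(303 − 3p_{Hop} + 2p_{Go}).
∂π/∂p_{Hop} = 315 − 6p_{Hop} + 2p_{Go} = 0 ⇒ p_{Hop} = 52.5 + (1/3)p_{Go}.
The game is symmetric, so in equilibrium p_{Go} = p_{Hop}: the reaction function gives (2/3)p_{Hop} = 52.5, hence p_{Hop} = 78.75.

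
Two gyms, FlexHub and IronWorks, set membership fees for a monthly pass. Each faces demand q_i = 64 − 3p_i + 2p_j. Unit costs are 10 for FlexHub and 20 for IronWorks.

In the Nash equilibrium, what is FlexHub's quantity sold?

46.125

FlexHub's profit: π = (p_{FlexHub} − 10)(64 − 3p_{FlexHub} + 2p_{IronWorks}).
∂π/∂p_{FlexHub} = 94 − 6p_{FlexHub} + 2p_{IronWorks} = 0 ⇒ p_{FlexHub} = 47/3 + (1/3)p_{IronWorks}.
Similarly p_{IronWorks} = 62/3 + (1/3)p_{FlexHub}.
Plugging p_{IronWorks} into FlexHub's best response: p_{FlexHub} = 47/3 + (1/3)(62/3 + (1/3)p_{FlexHub}) ⇒ (8/9)p_{FlexHub} = 203/9, so p_{FlexHub} = 25.375.
Then p_{IronWorks} = 62/3 + (1/3)·25.375 = 29.125.
q_{FlexHub} = 64 − 3·25.375 + 2·29.125 = 46.125.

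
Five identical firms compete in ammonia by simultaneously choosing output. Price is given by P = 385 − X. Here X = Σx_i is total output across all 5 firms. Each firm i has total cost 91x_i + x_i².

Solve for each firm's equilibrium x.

36.75

A representative firm's profit is π_i = x_i(385 − X) − 91x_i − x_i², with X = x_i + Σ_{j≠i} x_j.
First-order condition: 294 − 4x_i − Σ_{j≠i} x_j = 0.
In a symmetric equilibrium every firm chooses the same x, so Σ_{j≠i} x_j = 4x. The condition becomes 294 − 8x = 0, giving x = 294/8 = 36.75.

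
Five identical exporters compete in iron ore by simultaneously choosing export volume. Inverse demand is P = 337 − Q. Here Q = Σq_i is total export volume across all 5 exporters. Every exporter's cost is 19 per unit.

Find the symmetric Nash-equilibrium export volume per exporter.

A representative exporter's profit is π_i = q_i(337 − Q) − 19q_i, with Q = q_i + Σ_{j≠i} q_j.
First-order condition: 318 − 2q_i − Σ_{j≠i} q_j = 0.
In a symmetric equilibrium every exporter chooses the same q, so Σ_{j≠i} q_j = 4q. The condition becomes 318 − 6q = 0, giving q = 318/6 = 53.

53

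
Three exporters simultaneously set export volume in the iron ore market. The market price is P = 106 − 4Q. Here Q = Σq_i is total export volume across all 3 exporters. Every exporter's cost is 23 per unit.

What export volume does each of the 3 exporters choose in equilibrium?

5.1875

A representative exporter's profit is π_i = q_i(106 − 4Q) − 23q_i, with Q = q_i + Σ_{j≠i} q_j.
First-order condition: 83 − 8q_i − 4Σ_{j≠i} q_j = 0.
In a symmetric equilibrium every exporter chooses the same q, so Σ_{j≠i} q_j = 2q. The condition becomes 83 − 16q = 0, giving q = 83/16 = 5.1875.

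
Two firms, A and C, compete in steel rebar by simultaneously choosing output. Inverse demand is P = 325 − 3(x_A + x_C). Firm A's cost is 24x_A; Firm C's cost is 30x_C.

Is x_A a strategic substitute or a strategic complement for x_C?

strategic substitutes

Firm A's profit: π = x_A(325 − 3(x_A + x_C)) − 24x_A.
∂π/∂x_A = 301 − 6x_A − 3x_C = 0, so x_A = 301/6 − 0.5x_C.
The best-response slope dx_A/dx_C = −0.5 < 0: the reaction function is downward-sloping, so the choices are strategic substitutes.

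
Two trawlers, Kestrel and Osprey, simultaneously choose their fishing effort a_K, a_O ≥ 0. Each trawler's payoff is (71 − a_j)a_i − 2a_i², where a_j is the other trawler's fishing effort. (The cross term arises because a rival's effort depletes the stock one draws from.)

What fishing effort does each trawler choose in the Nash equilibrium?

14.2

Kestrel's payoff is (71 − a_O)a_K − 2a_K².
∂π/∂a_K = 71 − a_O − 4a_K = 0, so a_K = 17.75 − 0.25a_O.
Setting a_K = a_O in the reaction function: a_K = 17.75 − 0.25a_K, so a_K = 17.75 / 1.25 = 14.2.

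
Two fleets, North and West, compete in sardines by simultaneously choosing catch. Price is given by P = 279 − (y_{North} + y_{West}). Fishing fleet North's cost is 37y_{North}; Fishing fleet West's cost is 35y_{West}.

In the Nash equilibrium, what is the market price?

Fishing fleet North's profit: π = y_{North}(279 − (y_{North} + y_{West})) − 37y_{North}.
∂π/∂y_{North} = 242 − 2y_{North} − y_{West} = 0, so y_{North} = 121 − 0.5y_{West}.
By the same steps for West: y_{West} = 122 − 0.5y_{North}.
Solving the two reaction functions simultaneously: (1 − (−0.5)(−0.5))y_{North} = 121 − 0.5·122, so 0.75y_{North} = 60 and y_{North} = 80.
Then y_{West} = 122 − 0.5·80 = 82.
Equilibrium price: P = 279 − 162 = 117.

117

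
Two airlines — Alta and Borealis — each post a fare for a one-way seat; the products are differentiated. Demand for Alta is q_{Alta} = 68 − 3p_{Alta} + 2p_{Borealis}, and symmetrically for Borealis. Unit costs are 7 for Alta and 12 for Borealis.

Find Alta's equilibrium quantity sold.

Alta's profit: π = (p_{Alta} − 7)(68 − 3p_{Alta} + 2p_{Borealis}).
∂π/∂p_{Alta} = 89 − 6p_{Alta} + 2p_{Borealis} = 0 ⇒ p_{Alta} = 89/6 + (1/3)p_{Borealis}.
Similarly p_{Borealis} = 52/3 + (1/3)p_{Alta}.
Plugging p_{Borealis} into Alta's best response: p_{Alta} = 89/6 + (1/3)(52/3 + (1/3)p_{Alta}) ⇒ (8/9)p_{Alta} = 371/18, so p_{Alta} = 23.1875.
Then p_{Borealis} = 52/3 + (1/3)·23.1875 = 25.0625.
q_{Alta} = 68 − 3·23.1875 + 2·25.0625 = 48.5625.

48.5625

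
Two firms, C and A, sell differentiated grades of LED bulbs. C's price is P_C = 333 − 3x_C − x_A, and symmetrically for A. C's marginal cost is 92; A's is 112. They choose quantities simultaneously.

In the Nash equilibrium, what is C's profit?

3675

Firm C's profit: π = x_C(333 − 3x_C − x_A) − 92x_C.
∂π/∂x_C = 241 − 6x_C − x_A = 0 ⇒ x_C = 241/6 − (1/6)x_A.
Similarly x_A = 221/6 − (1/6)x_C.
Substituting the second reaction function into the first: x_C = 241/6 − (1/6)(221/6 − (1/6)x_C), which gives (35/36)x_C = 1225/36 ⇒ x_C = 35.
Then x_A = 221/6 − (1/6)·35 = 31.
P_C = 333 − 3·35 − 31 = 197.
Profit = (197 − 92)·35 = 3675.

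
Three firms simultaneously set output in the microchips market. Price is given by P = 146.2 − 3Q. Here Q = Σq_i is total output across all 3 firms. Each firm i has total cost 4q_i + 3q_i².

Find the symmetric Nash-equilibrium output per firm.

7.9

A representative firm's profit is π_i = q_i(146.2 − 3Q) − 4q_i − 3q_i², with Q = q_i + Σ_{j≠i} q_j.
First-order condition: 142.2 − 12q_i − 3Σ_{j≠i} q_j = 0.
Imposing symmetry (q_j = q for all j) turns Σ_{j≠i} q_j into 2q, so 142.2 = 18q and q = 7.9.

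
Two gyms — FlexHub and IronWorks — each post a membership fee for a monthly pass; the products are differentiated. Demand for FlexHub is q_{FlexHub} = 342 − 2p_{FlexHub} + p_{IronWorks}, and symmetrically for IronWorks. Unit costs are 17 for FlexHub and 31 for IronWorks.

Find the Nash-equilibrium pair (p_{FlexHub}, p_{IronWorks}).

FlexHub's profit: π = (p_{FlexHub} − 17)(342 − 2p_{FlexHub} + p_{IronWorks}).
∂π/∂p_{FlexHub} = 376 − 4p_{FlexHub} + p_{IronWorks} = 0 ⇒ p_{FlexHub} = 94 + 0.25p_{IronWorks}.
Similarly p_{IronWorks} = 101 + 0.25p_{FlexHub}.
Substituting the second reaction function into the first: p_{FlexHub} = 94 + 0.25(101 + 0.25p_{FlexHub}), which gives 0.9375p_{FlexHub} = 119.25 ⇒ p_{FlexHub} = 127.2.
Then p_{IronWorks} = 101 + 0.25·127.2 = 132.8.

127.2, 132.8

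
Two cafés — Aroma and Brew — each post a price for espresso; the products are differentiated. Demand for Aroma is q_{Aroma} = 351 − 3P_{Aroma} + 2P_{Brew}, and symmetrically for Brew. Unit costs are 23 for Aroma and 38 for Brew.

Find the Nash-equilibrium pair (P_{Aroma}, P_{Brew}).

Aroma's profit: π = (P_{Aroma} − 23)(351 − 3P_{Aroma} + 2P_{Brew}).
∂π/∂P_{Aroma} = 420 − 6P_{Aroma} + 2P_{Brew} = 0 ⇒ P_{Aroma} = 70 + (1/3)P_{Brew}.
Similarly P_{Brew} = 77.5 + (1/3)P_{Aroma}.
Substituting the second reaction function into the first: P_{Aroma} = 70 + (1/3)(77.5 + (1/3)P_{Aroma}), which gives (8/9)P_{Aroma} = 575/6 ⇒ P_{Aroma} = 107.8125.
Then P_{Brew} = 77.5 + (1/3)·107.8125 = 113.4375.

107.8125, 113.4375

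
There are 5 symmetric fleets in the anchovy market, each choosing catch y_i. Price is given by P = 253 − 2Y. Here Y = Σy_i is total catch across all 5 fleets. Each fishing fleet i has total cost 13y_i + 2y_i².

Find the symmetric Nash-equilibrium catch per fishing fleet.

15

A representative fishing fleet's profit is π_i = y_i(253 − 2Y) − 13y_i − 2y_i², with Y = y_i + Σ_{j≠i} y_j.
First-order condition: 240 − 8y_i − 2Σ_{j≠i} y_j = 0.
With identical fishing fleets, set every y_j = y: then 240 − 8y − 8y = 0, i.e. y = 240/16 = 15.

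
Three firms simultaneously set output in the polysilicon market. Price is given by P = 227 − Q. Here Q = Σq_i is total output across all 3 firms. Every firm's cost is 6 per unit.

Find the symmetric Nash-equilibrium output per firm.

55.25

A representative firm's profit is π_i = q_i(227 − Q) − 6q_i, with Q = q_i + Σ_{j≠i} q_j.
First-order condition: 221 − 2q_i − Σ_{j≠i} q_j = 0.
In a symmetric equilibrium every firm chooses the same q, so Σ_{j≠i} q_j = 2q. The condition becomes 221 − 4q = 0, giving q = 221/4 = 55.25.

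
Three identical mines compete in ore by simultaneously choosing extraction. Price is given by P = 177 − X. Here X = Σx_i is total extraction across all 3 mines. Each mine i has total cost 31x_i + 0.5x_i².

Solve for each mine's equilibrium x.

29.2

A representative mine's profit is π_i = x_i(177 − X) − 31x_i − 0.5x_i², with X = x_i + Σ_{j≠i} x_j.
First-order condition: 146 − 3x_i − Σ_{j≠i} x_j = 0.
Imposing symmetry (x_j = x for all j) turns Σ_{j≠i} x_j into 2x, so 146 = 5x and x = 29.2.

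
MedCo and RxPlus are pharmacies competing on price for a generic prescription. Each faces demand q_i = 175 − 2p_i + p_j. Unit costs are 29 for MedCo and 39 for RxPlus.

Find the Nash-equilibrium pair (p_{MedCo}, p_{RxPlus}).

MedCo's profit: π = (p_{MedCo} − 29)(175 − 2p_{MedCo} + p_{RxPlus}).
∂π/∂p_{MedCo} = 233 − 4p_{MedCo} + p_{RxPlus} = 0 ⇒ p_{MedCo} = 58.25 + 0.25p_{RxPlus}.
Similarly p_{RxPlus} = 63.25 + 0.25p_{MedCo}.
Substituting the second reaction function into the first: p_{MedCo} = 58.25 + 0.25(63.25 + 0.25p_{MedCo}), which gives 0.9375p_{MedCo} = 74.0625 ⇒ p_{MedCo} = 79.
Then p_{RxPlus} = 63.25 + 0.25·79 = 83.

79, 83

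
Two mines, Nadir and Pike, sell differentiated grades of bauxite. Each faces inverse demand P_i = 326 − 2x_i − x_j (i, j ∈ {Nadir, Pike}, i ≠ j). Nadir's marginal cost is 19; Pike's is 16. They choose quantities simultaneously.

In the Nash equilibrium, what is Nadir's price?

141.4

Mine Nadir's profit: π = x_{Nadir}(326 − 2x_{Nadir} − x_{Pike}) − 19x_{Nadir}.
∂π/∂x_{Nadir} = 307 − 4x_{Nadir} − x_{Pike} = 0 ⇒ x_{Nadir} = 76.75 − 0.25x_{Pike}.
Similarly x_{Pike} = 77.5 − 0.25x_{Nadir}.
Plugging x_{Pike} into Nadir's best response: x_{Nadir} = 76.75 − 0.25(77.5 − 0.25x_{Nadir}) ⇒ 0.9375x_{Nadir} = 57.375, so x_{Nadir} = 61.2.
Then x_{Pike} = 77.5 − 0.25·61.2 = 62.2.
P_{Nadir} = 326 − 2·61.2 − 62.2 = 141.4.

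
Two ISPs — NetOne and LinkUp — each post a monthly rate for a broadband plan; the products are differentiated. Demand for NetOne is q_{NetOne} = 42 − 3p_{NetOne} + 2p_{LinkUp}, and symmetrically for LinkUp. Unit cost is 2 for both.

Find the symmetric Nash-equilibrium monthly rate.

12

NetOne's profit: π = (p_{NetOne} − 2)(42 − 3p_{NetOne} + 2p_{LinkUp}).
∂π/∂p_{NetOne} = 48 − 6p_{NetOne} + 2p_{LinkUp} = 0 ⇒ p_{NetOne} = 8 + (1/3)p_{LinkUp}.
Setting p_{NetOne} = p_{LinkUp} in the reaction function: p_{NetOne} = 8 + (1/3)p_{NetOne}, so p_{NetOne} = 8 / (2/3) = 12.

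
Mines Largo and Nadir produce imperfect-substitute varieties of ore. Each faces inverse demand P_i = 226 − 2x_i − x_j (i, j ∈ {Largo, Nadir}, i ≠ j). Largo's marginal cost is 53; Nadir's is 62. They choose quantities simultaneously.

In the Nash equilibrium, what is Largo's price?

Mine Largo's profit: π = x_{Largo}(226 − 2x_{Largo} − x_{Nadir}) − 53x_{Largo}.
∂π/∂x_{Largo} = 173 − 4x_{Largo} − x_{Nadir} = 0 ⇒ x_{Largo} = 43.25 − 0.25x_{Nadir}.
Similarly x_{Nadir} = 41 − 0.25x_{Largo}.
Plugging x_{Nadir} into Largo's best response: x_{Largo} = 43.25 − 0.25(41 − 0.25x_{Largo}) ⇒ 0.9375x_{Largo} = 33, so x_{Largo} = 35.2.
Then x_{Nadir} = 41 − 0.25·35.2 = 32.2.
P_{Largo} = 226 − 2·35.2 − 32.2 = 123.4.

123.4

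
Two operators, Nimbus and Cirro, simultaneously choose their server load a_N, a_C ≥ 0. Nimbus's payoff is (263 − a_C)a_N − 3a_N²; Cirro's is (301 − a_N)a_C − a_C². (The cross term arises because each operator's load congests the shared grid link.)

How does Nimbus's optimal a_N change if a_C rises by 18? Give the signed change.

-3

Expanding Nimbus's payoff: 263a_N − a_Ca_N − 3a_N².
∂π/∂a_N = 263 − a_C − 6a_N = 0, so a_N = 263/6 − (1/6)a_C.
The reaction-function slope is −1/6, so an 18-unit rise in a_C moves a_N by −1/6 × 18 = −3. Nimbus's best response falls — the actions are strategic substitutes.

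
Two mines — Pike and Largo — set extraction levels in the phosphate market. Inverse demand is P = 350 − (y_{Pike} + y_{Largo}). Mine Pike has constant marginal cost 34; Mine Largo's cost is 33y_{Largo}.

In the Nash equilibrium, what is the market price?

Mine Pike's profit: π = y_{Pike}(350 − (y_{Pike} + y_{Largo})) − 34y_{Pike}.
∂π/∂y_{Pike} = 316 − 2y_{Pike} − y_{Largo} = 0, so y_{Pike} = 158 − 0.5y_{Largo}.
By the same steps for Largo: y_{Largo} = 158.5 − 0.5y_{Pike}.
Substituting the second reaction function into the first: y_{Pike} = 158 − 0.5(158.5 − 0.5y_{Pike}), which gives 0.75y_{Pike} = 78.75 ⇒ y_{Pike} = 105.
Then y_{Largo} = 158.5 − 0.5·105 = 106.
Equilibrium price: P = 350 − 211 = 139.

139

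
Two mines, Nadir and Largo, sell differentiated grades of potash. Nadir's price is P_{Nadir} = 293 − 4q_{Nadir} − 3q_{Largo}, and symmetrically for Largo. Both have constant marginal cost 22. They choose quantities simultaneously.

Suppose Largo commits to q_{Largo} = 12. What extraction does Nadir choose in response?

29.375

Mine Nadir's profit: π = q_{Nadir}(293 − 4q_{Nadir} − 3q_{Largo}) − 22q_{Nadir}.
∂π/∂q_{Nadir} = 271 − 8q_{Nadir} − 3q_{Largo} = 0 ⇒ q_{Nadir} = 33.875 − 0.375q_{Largo}.
At q_{Largo} = 12: q_{Nadir} = 33.875 − 0.375·12 = 29.375.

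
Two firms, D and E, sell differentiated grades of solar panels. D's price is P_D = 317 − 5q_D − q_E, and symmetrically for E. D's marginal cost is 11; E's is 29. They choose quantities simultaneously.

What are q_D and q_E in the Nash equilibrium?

28, 26

Firm D's profit: π = q_D(317 − 5q_D − q_E) − 11q_D.
∂π/∂q_D = 306 − 10q_D − q_E = 0 ⇒ q_D = 30.6 − 0.1q_E.
Similarly q_E = 28.8 − 0.1q_D.
Plugging q_E into D's best response: q_D = 30.6 − 0.1(28.8 − 0.1q_D) ⇒ 0.99q_D = 27.72, so q_D = 28.
Then q_E = 28.8 − 0.1·28 = 26.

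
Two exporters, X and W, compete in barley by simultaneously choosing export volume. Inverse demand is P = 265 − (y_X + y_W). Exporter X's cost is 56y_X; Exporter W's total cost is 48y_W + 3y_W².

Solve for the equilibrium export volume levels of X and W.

Exporter X's profit: π = y_X(265 − (y_X + y_W)) − 56y_X.
∂π/∂y_X = 209 − 2y_X − y_W = 0, so y_X = 104.5 − 0.5y_W.
For W: ∂π/∂y_W = 217 − 8y_W − y_X = 0 ⇒ y_W = 27.125 − 0.125y_X.
Substituting the second reaction function into the first: y_X = 104.5 − 0.5(27.125 − 0.125y_X), which gives 0.9375y_X = 90.9375 ⇒ y_X = 97.
Then y_W = 27.125 − 0.125·97 = 15.

97, 15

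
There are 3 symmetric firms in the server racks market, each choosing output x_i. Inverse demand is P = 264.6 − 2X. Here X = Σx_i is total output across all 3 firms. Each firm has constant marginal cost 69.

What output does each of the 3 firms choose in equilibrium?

A representative firm's profit is π_i = x_i(264.6 − 2X) − 69x_i, with X = x_i + Σ_{j≠i} x_j.
First-order condition: 195.6 − 4x_i − 2Σ_{j≠i} x_j = 0.
In a symmetric equilibrium every firm chooses the same x, so Σ_{j≠i} x_j = 2x. The condition becomes 195.6 − 8x = 0, giving x = 195.6/8 = 24.45.

24.45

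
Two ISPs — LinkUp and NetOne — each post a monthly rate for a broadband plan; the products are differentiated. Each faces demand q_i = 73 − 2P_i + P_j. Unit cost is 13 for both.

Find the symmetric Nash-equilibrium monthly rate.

33

LinkUp's profit: π = (P_{LinkUp} − 13)(73 − 2P_{LinkUp} + P_{NetOne}).
∂π/∂P_{LinkUp} = 99 − 4P_{LinkUp} + P_{NetOne} = 0 ⇒ P_{LinkUp} = 24.75 + 0.25P_{NetOne}.
The game is symmetric, so in equilibrium P_{NetOne} = P_{LinkUp}: the reaction function gives 0.75P_{LinkUp} = 24.75, hence P_{LinkUp} = 33.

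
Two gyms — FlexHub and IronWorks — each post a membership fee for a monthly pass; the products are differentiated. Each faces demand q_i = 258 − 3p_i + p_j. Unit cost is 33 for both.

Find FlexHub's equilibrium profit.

FlexHub's profit: π = (p_{FlexHub} − 33)(258 − 3p_{FlexHub} + p_{IronWorks}).
∂π/∂p_{FlexHub} = 357 − 6p_{FlexHub} + p_{IronWorks} = 0 ⇒ p_{FlexHub} = 59.5 + (1/6)p_{IronWorks}.
By symmetry p_{IronWorks} = p_{FlexHub}; substituting into the reaction function, (5/6)p_{FlexHub} = 59.5 and p_{FlexHub} = 71.4.
q_{FlexHub} = 258 − 3·71.4 + 71.4 = 115.2.
Profit = (71.4 − 33)·115.2 = 4423.68.

4423.68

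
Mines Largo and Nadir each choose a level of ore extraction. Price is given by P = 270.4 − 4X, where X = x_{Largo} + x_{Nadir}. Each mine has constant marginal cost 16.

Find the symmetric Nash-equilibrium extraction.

21.2

Mine Largo's profit: π = x_{Largo}(270.4 − 4(x_{Largo} + x_{Nadir})) − 16x_{Largo}.
∂π/∂x_{Largo} = 254.4 − 8x_{Largo} − 4x_{Nadir} = 0, so x_{Largo} = 31.8 − 0.5x_{Nadir}.
The game is symmetric, so in equilibrium x_{Nadir} = x_{Largo}: the reaction function gives 1.5x_{Largo} = 31.8, hence x_{Largo} = 21.2.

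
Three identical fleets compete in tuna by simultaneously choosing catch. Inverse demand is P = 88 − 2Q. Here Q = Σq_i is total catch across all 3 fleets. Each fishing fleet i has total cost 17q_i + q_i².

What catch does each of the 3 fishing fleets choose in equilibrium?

A representative fishing fleet's profit is π_i = q_i(88 − 2Q) − 17q_i − q_i², with Q = q_i + Σ_{j≠i} q_j.
First-order condition: 71 − 6q_i − 2Σ_{j≠i} q_j = 0.
In a symmetric equilibrium every fishing fleet chooses the same q, so Σ_{j≠i} q_j = 2q. The condition becomes 71 − 10q = 0, giving q = 71/10 = 7.1.

7.1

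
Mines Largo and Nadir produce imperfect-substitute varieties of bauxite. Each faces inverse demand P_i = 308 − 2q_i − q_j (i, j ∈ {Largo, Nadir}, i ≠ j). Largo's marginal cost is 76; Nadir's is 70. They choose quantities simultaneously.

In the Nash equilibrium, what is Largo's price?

Mine Largo's profit: π = q_{Largo}(308 − 2q_{Largo} − q_{Nadir}) − 76q_{Largo}.
∂π/∂q_{Largo} = 232 − 4q_{Largo} − q_{Nadir} = 0 ⇒ q_{Largo} = 58 − 0.25q_{Nadir}.
Similarly q_{Nadir} = 59.5 − 0.25q_{Largo}.
Solving the two reaction functions simultaneously: (1 − (−0.25)(−0.25))q_{Largo} = 58 − 0.25·59.5, so 0.9375q_{Largo} = 43.125 and q_{Largo} = 46.
Then q_{Nadir} = 59.5 − 0.25·46 = 48.
P_{Largo} = 308 − 2·46 − 48 = 168.

168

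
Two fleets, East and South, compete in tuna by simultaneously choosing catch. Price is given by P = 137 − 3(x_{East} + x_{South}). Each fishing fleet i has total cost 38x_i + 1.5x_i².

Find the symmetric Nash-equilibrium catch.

8.25

Fishing fleet East's profit: π = x_{East}(137 − 3(x_{East} + x_{South})) − 38x_{East} − 1.5x_{East}².
∂π/∂x_{East} = 99 − 9x_{East} − 3x_{South} = 0, so x_{East} = 11 − (1/3)x_{South}.
Setting x_{East} = x_{South} in the reaction function: x_{East} = 11 − (1/3)x_{East}, so x_{East} = 11 / (4/3) = 8.25.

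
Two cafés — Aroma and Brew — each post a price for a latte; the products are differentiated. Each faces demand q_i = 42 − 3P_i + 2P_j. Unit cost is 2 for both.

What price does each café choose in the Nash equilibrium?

12

Aroma's profit: π = (P_{Aroma} − 2)(42 − 3P_{Aroma} + 2P_{Brew}).
∂π/∂P_{Aroma} = 48 − 6P_{Aroma} + 2P_{Brew} = 0 ⇒ P_{Aroma} = 8 + (1/3)P_{Brew}.
The game is symmetric, so in equilibrium P_{Brew} = P_{Aroma}: the reaction function gives (2/3)P_{Aroma} = 8, hence P_{Aroma} = 12.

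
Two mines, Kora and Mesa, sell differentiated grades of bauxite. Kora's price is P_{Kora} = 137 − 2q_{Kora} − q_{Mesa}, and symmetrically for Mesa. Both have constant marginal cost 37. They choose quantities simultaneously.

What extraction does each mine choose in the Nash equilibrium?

Mine Kora's profit: π = q_{Kora}(137 − 2q_{Kora} − q_{Mesa}) − 37q_{Kora}.
∂π/∂q_{Kora} = 100 − 4q_{Kora} − q_{Mesa} = 0 ⇒ q_{Kora} = 25 − 0.25q_{Mesa}.
Setting q_{Kora} = q_{Mesa} in the reaction function: q_{Kora} = 25 − 0.25q_{Kora}, so q_{Kora} = 25 / 1.25 = 20.

20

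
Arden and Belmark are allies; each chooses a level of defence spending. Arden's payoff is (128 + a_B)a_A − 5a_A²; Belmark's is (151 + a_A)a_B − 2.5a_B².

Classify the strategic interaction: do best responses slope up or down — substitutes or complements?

Expanding Arden's payoff: 128a_A + a_Ba_A − 5a_A².
∂π/∂a_A = 128 + a_B − 10a_A = 0, so a_A = 12.8 + 0.1a_B.
The best-response slope da_A/da_B = 0.1 > 0: the reaction function is upward-sloping, so the choices are strategic complements.

strategic complements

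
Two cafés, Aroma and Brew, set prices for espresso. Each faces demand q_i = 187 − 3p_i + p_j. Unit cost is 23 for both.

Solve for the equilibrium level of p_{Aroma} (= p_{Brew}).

Aroma's profit: π = (p_{Aroma} − 23)(187 − 3p_{Aroma} + p_{Brew}).
∂π/∂p_{Aroma} = 256 − 6p_{Aroma} + p_{Brew} = 0 ⇒ p_{Aroma} = 128/3 + (1/6)p_{Brew}.
By symmetry p_{Brew} = p_{Aroma}; substituting into the reaction function, (5/6)p_{Aroma} = 128/3 and p_{Aroma} = 51.2.

51.2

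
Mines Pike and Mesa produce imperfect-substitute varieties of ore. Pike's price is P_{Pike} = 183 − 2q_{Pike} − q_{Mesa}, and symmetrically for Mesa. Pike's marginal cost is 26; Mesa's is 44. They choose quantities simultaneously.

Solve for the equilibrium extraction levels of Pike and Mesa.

32.6, 26.6

Mine Pike's profit: π = q_{Pike}(183 − 2q_{Pike} − q_{Mesa}) − 26q_{Pike}.
∂π/∂q_{Pike} = 157 − 4q_{Pike} − q_{Mesa} = 0 ⇒ q_{Pike} = 39.25 − 0.25q_{Mesa}.
Similarly q_{Mesa} = 34.75 − 0.25q_{Pike}.
Substituting the second reaction function into the first: q_{Pike} = 39.25 − 0.25(34.75 − 0.25q_{Pike}), which gives 0.9375q_{Pike} = 30.5625 ⇒ q_{Pike} = 32.6.
Then q_{Mesa} = 34.75 − 0.25·32.6 = 26.6.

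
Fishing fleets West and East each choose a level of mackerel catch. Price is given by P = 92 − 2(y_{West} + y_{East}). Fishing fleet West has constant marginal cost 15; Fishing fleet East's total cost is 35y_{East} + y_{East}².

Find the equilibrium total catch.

21.1

Fishing fleet West's profit: π = y_{West}(92 − 2(y_{West} + y_{East})) − 15y_{West}.
∂π/∂y_{West} = 77 − 4y_{West} − 2y_{East} = 0, so y_{West} = 19.25 − 0.5y_{East}.
For East: ∂π/∂y_{East} = 57 − 6y_{East} − 2y_{West} = 0 ⇒ y_{East} = 9.5 − (1/3)y_{West}.
Substituting the second reaction function into the first: y_{West} = 19.25 − 0.5(9.5 − (1/3)y_{West}), which gives (5/6)y_{West} = 14.5 ⇒ y_{West} = 17.4.
Then y_{East} = 9.5 − (1/3)·17.4 = 3.7.
Total catch: 17.4 + 3.7 = 21.1.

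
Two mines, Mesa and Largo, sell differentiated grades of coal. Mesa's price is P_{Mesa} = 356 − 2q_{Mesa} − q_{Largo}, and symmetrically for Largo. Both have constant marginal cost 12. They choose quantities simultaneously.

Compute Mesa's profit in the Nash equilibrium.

Mine Mesa's profit: π = q_{Mesa}(356 − 2q_{Mesa} − q_{Largo}) − 12q_{Mesa}.
∂π/∂q_{Mesa} = 344 − 4q_{Mesa} − q_{Largo} = 0 ⇒ q_{Mesa} = 86 − 0.25q_{Largo}.
By symmetry q_{Largo} = q_{Mesa}; substituting into the reaction function, 1.25q_{Mesa} = 86 and q_{Mesa} = 68.8.
P_{Mesa} = 356 − 2·68.8 − 68.8 = 149.6.
Profit = (149.6 − 12)·68.8 = 9466.88.

9466.88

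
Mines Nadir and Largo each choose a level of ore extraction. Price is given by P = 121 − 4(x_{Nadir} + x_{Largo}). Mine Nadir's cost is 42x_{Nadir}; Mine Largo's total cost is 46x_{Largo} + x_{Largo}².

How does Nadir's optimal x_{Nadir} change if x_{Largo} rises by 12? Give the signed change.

-6

Mine Nadir's profit: π = x_{Nadir}(121 − 4(x_{Nadir} + x_{Largo})) − 42x_{Nadir}.
∂π/∂x_{Nadir} = 79 − 8x_{Nadir} − 4x_{Largo} = 0, so x_{Nadir} = 9.875 − 0.5x_{Largo}.
The reaction-function slope is −0.5, so a 12-unit rise in x_{Largo} moves x_{Nadir} by −0.5 × 12 = −6. Nadir's best response falls — the actions are strategic substitutes.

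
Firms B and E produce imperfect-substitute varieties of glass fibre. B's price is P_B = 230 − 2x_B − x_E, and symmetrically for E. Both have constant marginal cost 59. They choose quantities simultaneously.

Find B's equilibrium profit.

2339.28

Firm B's profit: π = x_B(230 − 2x_B − x_E) − 59x_B.
∂π/∂x_B = 171 − 4x_B − x_E = 0 ⇒ x_B = 42.75 − 0.25x_E.
The game is symmetric, so in equilibrium x_E = x_B: the reaction function gives 1.25x_B = 42.75, hence x_B = 34.2.
P_B = 230 − 2·34.2 − 34.2 = 127.4.
Profit = (127.4 − 59)·34.2 = 2339.28.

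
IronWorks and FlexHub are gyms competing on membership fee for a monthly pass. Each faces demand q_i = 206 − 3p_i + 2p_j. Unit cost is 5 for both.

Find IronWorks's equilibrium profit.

7575.1875

IronWorks's profit: π = (p_{IronWorks} − 5)(206 − 3p_{IronWorks} + 2p_{FlexHub}).
∂π/∂p_{IronWorks} = 221 − 6p_{IronWorks} + 2p_{FlexHub} = 0 ⇒ p_{IronWorks} = 221/6 + (1/3)p_{FlexHub}.
Setting p_{IronWorks} = p_{FlexHub} in the reaction function: p_{IronWorks} = 221/6 + (1/3)p_{IronWorks}, so p_{IronWorks} = (221/6) / (2/3) = 55.25.
q_{IronWorks} = 206 − 3·55.25 + 2·55.25 = 150.75.
Profit = (55.25 − 5)·150.75 = 7575.1875.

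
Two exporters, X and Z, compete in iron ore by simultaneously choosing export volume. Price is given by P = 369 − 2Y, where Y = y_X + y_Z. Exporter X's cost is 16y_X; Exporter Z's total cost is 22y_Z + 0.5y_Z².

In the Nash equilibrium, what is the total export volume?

Exporter X's profit: π = y_X(369 − 2(y_X + y_Z)) − 16y_X.
∂π/∂y_X = 353 − 4y_X − 2y_Z = 0, so y_X = 88.25 − 0.5y_Z.
For Z: ∂π/∂y_Z = 347 − 5y_Z − 2y_X = 0 ⇒ y_Z = 69.4 − 0.4y_X.
Plugging y_Z into X's best response: y_X = 88.25 − 0.5(69.4 − 0.4y_X) ⇒ 0.8y_X = 53.55, so y_X = 66.9375.
Then y_Z = 69.4 − 0.4·66.9375 = 42.625.
Total export volume: 66.9375 + 42.625 = 109.5625.

109.5625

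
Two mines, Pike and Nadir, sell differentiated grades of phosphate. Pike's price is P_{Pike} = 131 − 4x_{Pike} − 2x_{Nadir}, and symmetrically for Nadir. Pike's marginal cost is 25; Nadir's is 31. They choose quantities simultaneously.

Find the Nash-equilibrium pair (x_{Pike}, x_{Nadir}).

10.8, 9.8

Mine Pike's profit: π = x_{Pike}(131 − 4x_{Pike} − 2x_{Nadir}) − 25x_{Pike}.
∂π/∂x_{Pike} = 106 − 8x_{Pike} − 2x_{Nadir} = 0 ⇒ x_{Pike} = 13.25 − 0.25x_{Nadir}.
Similarly x_{Nadir} = 12.5 − 0.25x_{Pike}.
Substituting the second reaction function into the first: x_{Pike} = 13.25 − 0.25(12.5 − 0.25x_{Pike}), which gives 0.9375x_{Pike} = 10.125 ⇒ x_{Pike} = 10.8.
Then x_{Nadir} = 12.5 − 0.25·10.8 = 9.8.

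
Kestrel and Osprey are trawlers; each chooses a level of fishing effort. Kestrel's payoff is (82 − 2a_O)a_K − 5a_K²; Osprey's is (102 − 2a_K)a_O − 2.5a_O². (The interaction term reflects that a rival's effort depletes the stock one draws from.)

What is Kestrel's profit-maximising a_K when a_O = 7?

Expanding Kestrel's payoff: 82a_K − 2a_Oa_K − 5a_K².
∂π/∂a_K = 82 − 2a_O − 10a_K = 0, so a_K = 8.2 − 0.2a_O.
At a_O = 7: a_K = 8.2 − 0.2·7 = 6.8.

6.8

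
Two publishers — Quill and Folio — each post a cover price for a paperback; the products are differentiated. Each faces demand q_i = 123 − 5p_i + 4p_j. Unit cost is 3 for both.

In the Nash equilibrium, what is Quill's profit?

2000

Quill's profit: π = (p_{Quill} − 3)(123 − 5p_{Quill} + 4p_{Folio}).
∂π/∂p_{Quill} = 138 − 10p_{Quill} + 4p_{Folio} = 0 ⇒ p_{Quill} = 13.8 + 0.4p_{Folio}.
By symmetry p_{Folio} = p_{Quill}; substituting into the reaction function, 0.6p_{Quill} = 13.8 and p_{Quill} = 23.
q_{Quill} = 123 − 5·23 + 4·23 = 100.
Profit = (23 − 3)·100 = 2000.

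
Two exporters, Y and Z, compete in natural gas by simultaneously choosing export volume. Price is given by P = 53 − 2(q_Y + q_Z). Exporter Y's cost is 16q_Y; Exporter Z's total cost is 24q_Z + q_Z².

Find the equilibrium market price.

32.4

Exporter Y's profit: π = q_Y(53 − 2(q_Y + q_Z)) − 16q_Y.
∂π/∂q_Y = 37 − 4q_Y − 2q_Z = 0, so q_Y = 9.25 − 0.5q_Z.
For Z: ∂π/∂q_Z = 29 − 6q_Z − 2q_Y = 0 ⇒ q_Z = 29/6 − (1/3)q_Y.
Solving the two reaction functions simultaneously: (1 − (−0.5)(−1/3))q_Y = 9.25 − 0.5·(29/6), so (5/6)q_Y = 41/6 and q_Y = 8.2.
Then q_Z = 29/6 − (1/3)·8.2 = 2.1.
Equilibrium price: P = 53 − 2·10.3 = 32.4.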